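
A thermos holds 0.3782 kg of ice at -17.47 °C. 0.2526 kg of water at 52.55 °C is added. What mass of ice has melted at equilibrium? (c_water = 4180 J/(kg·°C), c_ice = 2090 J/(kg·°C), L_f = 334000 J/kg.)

m_melted ≈ 0.125 kg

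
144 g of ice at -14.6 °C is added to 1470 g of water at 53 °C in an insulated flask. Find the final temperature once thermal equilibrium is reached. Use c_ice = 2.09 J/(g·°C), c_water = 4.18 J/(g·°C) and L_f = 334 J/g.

T_f ≈ 40.5 °C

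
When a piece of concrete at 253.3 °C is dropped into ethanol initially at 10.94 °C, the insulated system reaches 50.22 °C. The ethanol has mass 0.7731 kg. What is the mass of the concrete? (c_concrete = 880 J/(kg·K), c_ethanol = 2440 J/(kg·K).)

m ≈ 0.415 kg

Heat gained plus heat lost sum to zero:
m×880×(50.22 − 253.3) + 0.7731×2440×(50.22 − 10.94) = 0
-178710 m = -74096
m = -74096/-178710 ≈ 0.4146 kg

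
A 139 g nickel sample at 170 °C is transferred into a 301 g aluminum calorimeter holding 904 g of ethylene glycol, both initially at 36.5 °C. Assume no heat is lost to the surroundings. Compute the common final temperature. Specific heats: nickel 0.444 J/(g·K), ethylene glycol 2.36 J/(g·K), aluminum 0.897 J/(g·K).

T_f ≈ 39.8 °C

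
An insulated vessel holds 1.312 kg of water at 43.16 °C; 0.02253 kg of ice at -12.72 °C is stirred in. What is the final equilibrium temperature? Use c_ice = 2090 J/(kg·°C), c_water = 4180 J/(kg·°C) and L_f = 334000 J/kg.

Heat gained plus heat lost sum to zero:
warm ice to 0 °C: 0.02253·2090·(0 − (-12.72)) = 598.96
  fusion: m_ice L_f = 0.02253·334000 = 7525
  warm the meltwater: 94.18 T
  water cools: 1.312·4180·(T − 43.16) = 5484.2(T − 43.16)
5578.3 T = 236696 − 8124 = 228572
T ≈ 40.98 °C (positive, so assuming full melt was valid).

T_f ≈ 41.0 °C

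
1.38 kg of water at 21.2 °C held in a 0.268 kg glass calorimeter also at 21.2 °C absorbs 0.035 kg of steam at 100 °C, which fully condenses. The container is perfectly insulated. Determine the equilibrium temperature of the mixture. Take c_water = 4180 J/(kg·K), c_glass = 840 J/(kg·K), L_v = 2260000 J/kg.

Let T be the final temperature. ΣQ_i = 0:
latent heat released on condensation: 0.035×2260000 = 79100
  condensate cools 100→T: 0.035×4180×(T − 100) = 146.3(T − 100)
  original water: 5768.4(T − 21.2)
  cup: 225.12(T − 21.2)
6139.8 T = 79100 + 14630 + 127063 = 220793
T ≈ 35.96 °C (< 100 °C, so full condensation is consistent).

T_f ≈ 36.0 °C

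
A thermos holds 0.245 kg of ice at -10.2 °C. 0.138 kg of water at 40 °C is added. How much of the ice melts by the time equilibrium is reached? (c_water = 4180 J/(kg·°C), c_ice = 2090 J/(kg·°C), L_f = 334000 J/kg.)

Heat available from the water dropping to 0 °C: 0.138·4180·40 = 23074 J.
Warming the ice to 0 °C takes 0.245·2090·10.2 = 5222.9 J, leaving 17851 J for melting.
Melting all 0.245 kg of ice would need 0.245·334000 = 81830 J.
17851 J < 81830 J, so only part of the ice melts and the system sits at 0 °C.
Mass melted = 17851/334000 ≈ 0.05345 kg.

m_melted ≈ 0.0534 kg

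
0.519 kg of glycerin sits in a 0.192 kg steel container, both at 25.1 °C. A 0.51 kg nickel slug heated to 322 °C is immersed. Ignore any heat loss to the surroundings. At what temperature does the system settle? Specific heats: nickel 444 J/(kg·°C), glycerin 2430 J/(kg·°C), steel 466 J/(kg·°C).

T_f ≈ 67.7 °C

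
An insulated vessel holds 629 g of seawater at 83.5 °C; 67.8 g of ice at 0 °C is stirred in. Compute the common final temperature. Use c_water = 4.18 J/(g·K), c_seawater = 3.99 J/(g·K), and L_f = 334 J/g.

Net heat exchanged in the isolated system is zero:
melt ice: 67.8×334 = 22645; warm the meltwater: 283.4 T; seawater cools: 629×3.99×(T − 83.5) = 2509.7(T − 83.5)
2793.1 T = 209561 − 22645 = 186916
T ≈ 66.92 °C. Since T > 0 °C, the all-ice-melts assumption holds.

T_f ≈ 66.9 °C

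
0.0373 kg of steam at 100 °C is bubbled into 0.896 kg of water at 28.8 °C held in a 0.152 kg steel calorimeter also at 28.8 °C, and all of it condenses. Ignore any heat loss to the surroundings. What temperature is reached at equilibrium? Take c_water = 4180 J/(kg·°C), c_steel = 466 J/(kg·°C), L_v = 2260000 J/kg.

T_f ≈ 52.8 °C

Setting the total heat transfer to zero:
latent heat released on condensation: 0.0373×2260000 = 84298; condensed water 100 °C→T: 155.91(T − 100); original water: 3745.3(T − 28.8); cup: 70.83(T − 28.8)
3972 T = 84298 + 15591 + 109904 = 209793
T ≈ 52.82 °C — below 100 °C, confirming all the steam condensed.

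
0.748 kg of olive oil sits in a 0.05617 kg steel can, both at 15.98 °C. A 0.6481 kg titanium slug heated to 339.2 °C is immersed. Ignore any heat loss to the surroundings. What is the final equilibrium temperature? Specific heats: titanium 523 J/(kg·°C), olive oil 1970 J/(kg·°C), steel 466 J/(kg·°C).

T_f ≈ 75.6 °C

Energy conservation, ΣQ = 0:
0.6481×523×(T − 339.2) + 0.748×1970×(T − 15.98) + 0.05617×466×(T − 15.98) = 0
338.96(T − 339.2) + 1473.6(T − 15.98) + 26.18(T − 15.98) = 0
1838.7 T = 138940
T = 138940/1838.7 ≈ 75.56 °C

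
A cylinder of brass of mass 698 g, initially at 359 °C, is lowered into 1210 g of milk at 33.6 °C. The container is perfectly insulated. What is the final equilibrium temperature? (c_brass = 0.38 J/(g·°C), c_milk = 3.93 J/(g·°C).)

T_f ≈ 50.8 °C

With ΣQ=0 the equilibrium temperature is the m·c-weighted mean:
T_f = (265.24×359 + 4755.3×33.6) / (265.24 + 4755.3)
    = 254999 / 5020.5 ≈ 50.79 °C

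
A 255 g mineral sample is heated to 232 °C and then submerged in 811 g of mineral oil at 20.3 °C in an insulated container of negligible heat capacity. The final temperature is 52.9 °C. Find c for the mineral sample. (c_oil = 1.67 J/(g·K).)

c ≈ 0.967 J/(g·K)

Heat lost by the mineral sample = heat gained by the oil:
255×c×(232 − 52.9) = 811×1.67×(52.9 − 20.3)
45670 c = 44152  ⇒  c ≈ 0.9668 J/(g·K)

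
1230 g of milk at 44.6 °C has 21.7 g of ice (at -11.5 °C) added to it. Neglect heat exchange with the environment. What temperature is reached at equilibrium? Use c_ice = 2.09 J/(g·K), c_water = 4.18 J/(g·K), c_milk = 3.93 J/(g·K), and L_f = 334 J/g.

T_f ≈ 42.2 °C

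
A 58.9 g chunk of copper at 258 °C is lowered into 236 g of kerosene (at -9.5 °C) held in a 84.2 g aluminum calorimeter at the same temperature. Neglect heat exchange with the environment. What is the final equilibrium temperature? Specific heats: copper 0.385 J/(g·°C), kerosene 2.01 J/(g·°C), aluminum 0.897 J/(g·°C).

T_f ≈ 1.1 °C

Heat gained plus heat lost sum to zero:
58.9·0.385·(T − 258) + 236·2.01·(T − (-9.5)) + 84.2·0.897·(T − (-9.5)) = 0
572.56 T = 626.61
T = 626.61 / 572.56 = 1.09 °C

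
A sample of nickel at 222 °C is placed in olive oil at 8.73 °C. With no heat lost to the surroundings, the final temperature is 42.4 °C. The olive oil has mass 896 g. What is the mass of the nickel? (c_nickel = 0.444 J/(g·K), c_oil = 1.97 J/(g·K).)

Setting the total heat transfer to zero:
m·0.444·(42.4 − 222) + 896·1.97·(42.4 − 8.73) = 0
-79.74 m = -59432
m = -59432/-79.74 ≈ 745.3 g

m ≈ 745 g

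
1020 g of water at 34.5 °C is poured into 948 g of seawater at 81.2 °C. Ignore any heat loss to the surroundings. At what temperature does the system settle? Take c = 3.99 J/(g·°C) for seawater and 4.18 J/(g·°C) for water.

T_f ≈ 56.5 °C

Taking heat into each body as positive, Σ m c ΔT = 0:
948×3.99×(T − 81.2) + 1020×4.18×(T − 34.5) = 0
3782.5(T − 81.2) + 4263.6(T − 34.5) = 0
(3782.5 + 4263.6) T = 3782.5×81.2 + 4263.6×34.5
T = 454235/8046.1 ≈ 56.45 °C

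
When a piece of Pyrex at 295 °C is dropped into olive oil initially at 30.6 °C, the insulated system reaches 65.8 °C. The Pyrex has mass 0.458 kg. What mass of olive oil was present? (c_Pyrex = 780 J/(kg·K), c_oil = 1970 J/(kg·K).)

m ≈ 1.18 kg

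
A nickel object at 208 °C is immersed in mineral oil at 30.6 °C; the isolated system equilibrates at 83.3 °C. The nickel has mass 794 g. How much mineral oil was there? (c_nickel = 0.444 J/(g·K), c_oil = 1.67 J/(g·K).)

m ≈ 500 g

Net heat exchanged in the isolated system is zero:
794·0.444·(83.3 − 208) + m·1.67·(83.3 − 30.6) = 0
88.01 m = 43961
m = 43961/88.01 ≈ 499.5 g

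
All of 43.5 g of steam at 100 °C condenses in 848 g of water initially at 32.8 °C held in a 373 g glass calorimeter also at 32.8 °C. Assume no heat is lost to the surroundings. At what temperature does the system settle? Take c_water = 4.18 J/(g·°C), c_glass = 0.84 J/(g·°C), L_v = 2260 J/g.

T_f ≈ 60.2 °C

Setting the total heat transfer to zero:
latent heat released on condensation: 43.5·2260 = 98310
  condensate cools 100→T: 43.5·4.18·(T − 100) = 181.83(T − 100)
  water warms: 848·4.18·(T − 32.8) = 3544.6(T − 32.8)
  cup: 313.32(T − 32.8)
4039.8 T = 98310 + 18183 + 126541 = 243034
T ≈ 60.16 °C, under the boiling point, so the assumption holds.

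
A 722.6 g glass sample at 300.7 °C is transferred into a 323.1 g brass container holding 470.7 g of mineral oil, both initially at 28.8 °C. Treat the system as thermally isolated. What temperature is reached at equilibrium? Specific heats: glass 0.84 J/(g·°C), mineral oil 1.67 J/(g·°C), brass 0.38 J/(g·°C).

Conservation of energy gives ΣQ = 0:
722.6×0.84×(T − 300.7) + 470.7×1.67×(T − 28.8) + 323.1×0.38×(T − 28.8) = 0
1515.8 T = 208695
T = 208695 / 1515.8 = 138 °C

T_f ≈ 137.7 °C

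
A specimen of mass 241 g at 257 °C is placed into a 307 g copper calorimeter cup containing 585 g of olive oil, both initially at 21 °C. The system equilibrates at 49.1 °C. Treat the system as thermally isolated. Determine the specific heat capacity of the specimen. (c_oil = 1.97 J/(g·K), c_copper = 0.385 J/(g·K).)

c ≈ 0.713 J/(g·K)

Let T be the final temperature. ΣQ_i = 0:
241·c·(49.1 − 257) + 585·1.97·(49.1 − 21) + 307·0.385·(49.1 − 21) = 0
-50104 c = -35705
c = -35705/-50104 ≈ 0.7126 J/(g·K)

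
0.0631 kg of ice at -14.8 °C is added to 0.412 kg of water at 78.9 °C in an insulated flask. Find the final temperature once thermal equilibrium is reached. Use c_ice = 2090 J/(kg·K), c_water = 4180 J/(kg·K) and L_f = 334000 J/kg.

T_f ≈ 56.8 °C

Net heat exchanged in the isolated system is zero:
ice -14.8→0 °C: 0.0631×2090×14.8 = 1951.8; latent heat to melt: 0.0631×334000 = 21075; warm the meltwater: 263.76 T; water: 1722.2(T − 78.9)
1985.9 T = 135878 − 23027 = 112851
T ≈ 56.83 °C. Since T > 0 °C, the all-ice-melts assumption holds.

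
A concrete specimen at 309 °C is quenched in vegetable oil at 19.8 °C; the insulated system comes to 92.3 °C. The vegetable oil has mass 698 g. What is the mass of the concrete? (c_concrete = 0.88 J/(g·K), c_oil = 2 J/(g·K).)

|Q_concrete| = |Q_oil|:
m×0.88×(309 − 92.3) = 698×2×(92.3 − 19.8)
190.7 m = 101210  ⇒  m ≈ 530.7 g

m ≈ 531 g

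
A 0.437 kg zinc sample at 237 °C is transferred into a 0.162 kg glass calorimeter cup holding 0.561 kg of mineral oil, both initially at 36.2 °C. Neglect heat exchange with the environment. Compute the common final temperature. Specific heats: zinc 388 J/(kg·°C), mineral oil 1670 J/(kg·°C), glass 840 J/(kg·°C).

T_f ≈ 63.6 °C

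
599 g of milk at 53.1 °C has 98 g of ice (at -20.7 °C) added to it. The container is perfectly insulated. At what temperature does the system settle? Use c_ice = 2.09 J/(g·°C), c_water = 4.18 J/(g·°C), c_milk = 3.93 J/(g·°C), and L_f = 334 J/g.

Setting the total heat transfer to zero:
warm ice to 0 °C: 98×2.09×(0 − (-20.7)) = 4239.8; melt ice: 98×334 = 32732; warm the meltwater: 409.64 T; milk cools: 599×3.93×(T − 53.1) = 2354.1(T − 53.1)
2763.7 T = 125001 − 36972 = 88029
T ≈ 31.85 °C. Since T > 0 °C, the all-ice-melts assumption holds.

T_f ≈ 31.9 °C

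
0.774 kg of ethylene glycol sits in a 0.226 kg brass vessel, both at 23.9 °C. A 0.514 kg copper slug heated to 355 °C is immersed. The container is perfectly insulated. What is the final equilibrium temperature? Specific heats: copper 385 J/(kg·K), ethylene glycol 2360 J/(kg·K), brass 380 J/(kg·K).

Net heat exchanged in the isolated system is zero:
0.514*385*(T − 355) + 0.774*2360*(T − 23.9) + 0.226*380*(T − 23.9) = 0
197.89(T − 355) + 1826.6(T − 23.9) + 85.88(T − 23.9) = 0
(197.89 + 1826.6 + 85.88) T = 197.89*355 + 1826.6*23.9 + 85.88*23.9
T = 115960 / 2110.4 = 54.9 °C

T_f ≈ 54.9 °C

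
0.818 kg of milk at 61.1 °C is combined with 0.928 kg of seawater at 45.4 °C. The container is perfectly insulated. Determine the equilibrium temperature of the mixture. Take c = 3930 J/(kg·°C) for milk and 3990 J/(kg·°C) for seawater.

Heat gained plus heat lost sum to zero:
0.818×3930×(T − 61.1) + 0.928×3990×(T − 45.4) = 0
(3214.7 + 3702.7) T = 3214.7×61.1 + 3702.7×45.4
T ≈ 52.70 °C

T_f ≈ 52.7 °C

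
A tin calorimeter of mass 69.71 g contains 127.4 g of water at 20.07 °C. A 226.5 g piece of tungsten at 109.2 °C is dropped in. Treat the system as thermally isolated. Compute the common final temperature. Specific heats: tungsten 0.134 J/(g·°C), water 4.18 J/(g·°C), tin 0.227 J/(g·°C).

T_f ≈ 24.7 °C

T_f is the heat-capacity-weighted average of the initial temperatures:
T_f = (30.35×109.2 + 532.53×20.07 + 15.82×20.07) / (30.35 + 532.53 + 15.82)
    = 14320 / 578.71 ≈ 24.74 °C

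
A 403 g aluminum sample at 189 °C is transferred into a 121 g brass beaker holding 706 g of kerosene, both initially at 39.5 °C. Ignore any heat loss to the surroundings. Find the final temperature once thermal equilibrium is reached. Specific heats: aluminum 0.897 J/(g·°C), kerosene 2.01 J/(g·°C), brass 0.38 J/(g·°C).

T_f ≈ 69.1 °C

T_f = Σ m_i c_i T_i / Σ m_i c_i:
T_f = (361.49*189 + 1419.1*39.5 + 45.98*39.5) / (361.49 + 1419.1 + 45.98)
    = 126191 / 1826.5 ≈ 69.09 °C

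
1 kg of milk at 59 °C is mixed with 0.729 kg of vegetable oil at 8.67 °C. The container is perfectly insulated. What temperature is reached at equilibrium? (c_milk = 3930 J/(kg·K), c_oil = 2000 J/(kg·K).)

With ΣQ=0 the equilibrium temperature is the m·c-weighted mean:
T_f = (3930×59 + 1458×8.67) / (3930 + 1458)
    = 244511 / 5388 ≈ 45.38 °C

T_f ≈ 45.4 °C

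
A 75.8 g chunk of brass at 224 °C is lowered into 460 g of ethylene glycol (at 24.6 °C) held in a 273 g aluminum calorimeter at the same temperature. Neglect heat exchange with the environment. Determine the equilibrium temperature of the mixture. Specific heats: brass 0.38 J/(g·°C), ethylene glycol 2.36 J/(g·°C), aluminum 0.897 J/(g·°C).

T_f ≈ 28.8 °C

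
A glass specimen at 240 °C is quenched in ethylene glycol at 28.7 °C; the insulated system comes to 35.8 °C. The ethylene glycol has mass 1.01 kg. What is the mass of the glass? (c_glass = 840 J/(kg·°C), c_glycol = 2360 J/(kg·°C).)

m ≈ 0.0987 kg

Let T be the final temperature. ΣQ_i = 0:
m×840×(35.8 − 240) + 1.01×2360×(35.8 − 28.7) = 0
-171528 m = -16924
m = -16924/-171528 ≈ 0.09866 kg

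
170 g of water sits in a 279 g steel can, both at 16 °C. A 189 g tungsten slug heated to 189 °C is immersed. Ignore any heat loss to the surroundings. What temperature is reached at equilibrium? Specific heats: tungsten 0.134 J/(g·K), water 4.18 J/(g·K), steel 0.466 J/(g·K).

T_f ≈ 21.1 °C

Heat gained plus heat lost sum to zero:
189×0.134×(T − 189) + 170×4.18×(T − 16) + 279×0.466×(T − 16) = 0
(25.33 + 710.6 + 130.01) T = 25.33×189 + 710.6×16 + 130.01×16
T = 18236/865.94 ≈ 21.06 °C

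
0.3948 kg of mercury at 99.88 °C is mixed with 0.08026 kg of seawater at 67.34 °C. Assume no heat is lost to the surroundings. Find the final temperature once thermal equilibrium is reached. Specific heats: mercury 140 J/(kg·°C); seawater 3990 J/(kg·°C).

T_f ≈ 72.1 °C

Setting the total heat transfer to zero:
0.3948×140×(T − 99.88) + 0.08026×3990×(T − 67.34) = 0
55.27(T − 99.88) + 320.24(T − 67.34) = 0
(55.27 + 320.24) T = 55.27×99.88 + 320.24×67.34
T ≈ 72.13 °C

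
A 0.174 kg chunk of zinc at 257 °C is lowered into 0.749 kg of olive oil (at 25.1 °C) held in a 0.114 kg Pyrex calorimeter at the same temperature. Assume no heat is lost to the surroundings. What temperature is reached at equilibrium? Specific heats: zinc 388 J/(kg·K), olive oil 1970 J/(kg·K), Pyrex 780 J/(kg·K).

T_f ≈ 34.7 °C

Energy conservation, ΣQ = 0:
0.174×388×(T − 257) + 0.749×1970×(T − 25.1) + 0.114×780×(T − 25.1) = 0
(67.51 + 1475.5 + 88.92) T = 67.51×257 + 1475.5×25.1 + 88.92×25.1
T = 56618/1632 ≈ 34.69 °C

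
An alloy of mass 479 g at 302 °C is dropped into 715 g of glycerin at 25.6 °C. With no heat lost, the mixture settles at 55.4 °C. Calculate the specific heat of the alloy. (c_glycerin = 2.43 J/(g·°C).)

c ≈ 0.438 J/(g·°C)

Heat lost by the alloy = heat gained by the glycerin:
479·c·(302 − 55.4) = 715·2.43·(55.4 − 25.6)
118121 c = 51776  ⇒  c ≈ 0.4383 J/(g·°C)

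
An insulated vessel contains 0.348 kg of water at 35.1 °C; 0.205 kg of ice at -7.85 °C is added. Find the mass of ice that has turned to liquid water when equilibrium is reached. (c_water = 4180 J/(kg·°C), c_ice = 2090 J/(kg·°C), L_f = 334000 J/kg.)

m_melted ≈ 0.143 kg

Heat available from the water dropping to 0 °C: 0.348·4180·35.1 = 51058 J.
Warming the ice to 0 °C takes 0.205·2090·7.85 = 3363.3 J, leaving 47695 J for melting.
Melting all 0.205 kg of ice would need 0.205·334000 = 68470 J.
That's not enough to melt it all — equilibrium is at 0 °C with ice remaining.
m_melt = 47695 / L_f = 0.1428 kg.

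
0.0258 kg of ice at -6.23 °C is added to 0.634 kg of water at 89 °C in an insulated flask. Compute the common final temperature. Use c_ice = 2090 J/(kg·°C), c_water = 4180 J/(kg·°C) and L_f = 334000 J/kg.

Setting the total heat transfer to zero:
ice -6.23→0 °C: 0.0258×2090×6.23 = 335.93; melt ice: 0.0258×334000 = 8617.2; warm the meltwater: 107.84 T; water: 2650.1(T − 89)
2758 T = 235861 − 8953.1 = 226908
T ≈ 82.27 °C. Since T > 0 °C, the all-ice-melts assumption holds.

T_f ≈ 82.3 °C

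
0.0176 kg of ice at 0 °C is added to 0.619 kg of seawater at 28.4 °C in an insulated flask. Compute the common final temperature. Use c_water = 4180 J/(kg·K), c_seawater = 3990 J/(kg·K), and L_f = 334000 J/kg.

Conservation of energy gives ΣQ = 0:
latent heat to melt: 0.0176·334000 = 5878.4
  meltwater 0→T: 0.0176·4180·T = 73.57 T
  seawater cools: 0.619·3990·(T − 28.4) = 2469.8(T − 28.4)
2543.4 T = 70143 − 5878.4 = 64264
T ≈ 25.27 °C. Since T > 0 °C, the all-ice-melts assumption holds.

T_f ≈ 25.3 °C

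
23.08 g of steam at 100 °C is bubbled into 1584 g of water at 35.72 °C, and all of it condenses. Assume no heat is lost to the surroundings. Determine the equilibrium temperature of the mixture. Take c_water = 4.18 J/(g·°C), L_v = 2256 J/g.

Net heat exchanged in the isolated system is zero:
steam→water at 100 °C releases m L_v = 23.08·2256 = 52068
  condensed water 100 °C→T: 96.47(T − 100)
  original water: 6621.1(T − 35.72)
6717.6 T = 52068 + 9647.4 + 236506 = 298222
T ≈ 44.39 °C (< 100 °C, so full condensation is consistent).

T_f ≈ 44.4 °C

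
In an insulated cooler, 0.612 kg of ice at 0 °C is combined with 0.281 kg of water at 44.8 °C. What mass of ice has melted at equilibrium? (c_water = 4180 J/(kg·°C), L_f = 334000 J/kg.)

Heat available from the water dropping to 0 °C: 0.281·4180·44.8 = 52621 J.
Melting all 0.612 kg of ice would need 0.612·334000 = 204408 J.
That's not enough to melt it all — equilibrium is at 0 °C with ice remaining.
m_melt = 52621 / L_f = 0.1575 kg.

m_melted ≈ 0.158 kg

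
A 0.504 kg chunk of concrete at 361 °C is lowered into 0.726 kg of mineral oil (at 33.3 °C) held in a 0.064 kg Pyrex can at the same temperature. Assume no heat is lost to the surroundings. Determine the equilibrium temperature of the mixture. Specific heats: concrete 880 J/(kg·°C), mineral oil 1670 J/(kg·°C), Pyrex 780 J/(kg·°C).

Setting the total heat transfer to zero:
0.504*880*(T − 361) + 0.726*1670*(T − 33.3) + 0.064*780*(T − 33.3) = 0
443.52(T − 361) + 1212.4(T − 33.3) + 49.92(T − 33.3) = 0
1705.9 T = 202147
T ≈ 118.50 °C

T_f ≈ 118.5 °C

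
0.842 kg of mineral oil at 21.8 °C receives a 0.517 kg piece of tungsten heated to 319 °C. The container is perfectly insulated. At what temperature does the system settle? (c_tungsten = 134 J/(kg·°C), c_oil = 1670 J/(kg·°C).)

T_f ≈ 35.8 °C

|Q_tungsten| = |Q_oil|:
0.517·134·(319 − T) = 0.842·1670·(T − 21.8)
69.28(319 − T) = 1406.1(T − 21.8)
1475.4 T = 52754  ⇒  T ≈ 35.75 °C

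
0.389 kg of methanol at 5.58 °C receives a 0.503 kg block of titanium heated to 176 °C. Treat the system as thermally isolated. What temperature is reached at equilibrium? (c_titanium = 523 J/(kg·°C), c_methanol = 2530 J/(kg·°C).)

T_f ≈ 41.5 °C

Heat gained plus heat lost sum to zero:
0.503*523*(T − 176) + 0.389*2530*(T − 5.58) = 0
1247.2 T = 51792
T = 51792 / 1247.2 = 41.5 °C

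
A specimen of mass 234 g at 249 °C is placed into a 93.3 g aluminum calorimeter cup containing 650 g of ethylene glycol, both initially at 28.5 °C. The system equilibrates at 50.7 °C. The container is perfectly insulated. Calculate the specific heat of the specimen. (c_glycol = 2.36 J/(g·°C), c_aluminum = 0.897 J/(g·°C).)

Setting the total heat transfer to zero:
234×c×(50.7 − 249) + 650×2.36×(50.7 − 28.5) + 93.3×0.897×(50.7 − 28.5) = 0
-46402 c = -35913
c = -35913/-46402 ≈ 0.7739 J/(g·°C)

c ≈ 0.774 J/(g·°C)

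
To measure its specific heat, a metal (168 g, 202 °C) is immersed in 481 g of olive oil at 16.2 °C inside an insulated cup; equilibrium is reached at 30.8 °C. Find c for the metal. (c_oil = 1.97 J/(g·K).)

Energy conservation, ΣQ = 0:
168·c·(30.8 − 202) + 481·1.97·(30.8 − 16.2) = 0
-28762 c = -13835
c = -13835/-28762 ≈ 0.481 J/(g·K)

c ≈ 0.481 J/(g·K)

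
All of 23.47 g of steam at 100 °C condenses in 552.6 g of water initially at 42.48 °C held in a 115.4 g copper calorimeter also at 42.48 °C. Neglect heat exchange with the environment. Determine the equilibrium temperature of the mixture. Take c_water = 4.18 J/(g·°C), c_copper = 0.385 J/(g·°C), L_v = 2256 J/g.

T_f ≈ 66.4 °C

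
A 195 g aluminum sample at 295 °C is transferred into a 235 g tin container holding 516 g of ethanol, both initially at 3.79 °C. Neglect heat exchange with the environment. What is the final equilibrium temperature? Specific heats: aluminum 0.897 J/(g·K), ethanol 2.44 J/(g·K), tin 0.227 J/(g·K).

T_f ≈ 38.0 °C

Net heat exchanged in the isolated system is zero:
195·0.897·(T − 295) + 516·2.44·(T − 3.79) + 235·0.227·(T − 3.79) = 0
174.91(T − 295) + 1259(T − 3.79) + 53.34(T − 3.79) = 0
1487.3 T = 56574
T = 56574/1487.3 ≈ 38.04 °C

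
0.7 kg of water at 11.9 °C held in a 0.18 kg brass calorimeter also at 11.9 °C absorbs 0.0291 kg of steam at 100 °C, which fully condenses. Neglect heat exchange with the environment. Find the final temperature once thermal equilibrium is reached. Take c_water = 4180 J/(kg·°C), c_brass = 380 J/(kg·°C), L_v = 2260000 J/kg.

T_f ≈ 36.4 °C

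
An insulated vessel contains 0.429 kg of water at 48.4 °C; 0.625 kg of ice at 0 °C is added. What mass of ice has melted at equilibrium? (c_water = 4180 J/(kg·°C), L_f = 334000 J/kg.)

m_melted ≈ 0.26 kg

Water can give up m c ΔT = 0.429·4180·48.4 = 86792 J before reaching 0 °C.
Fully melting the ice requires m_ice L_f = 0.625·334000 = 208750 J.
Since 86792 < 208750 J, not all the ice melts; equilibrium is at 0 °C.
m_melt = 86792 / L_f = 0.2599 kg.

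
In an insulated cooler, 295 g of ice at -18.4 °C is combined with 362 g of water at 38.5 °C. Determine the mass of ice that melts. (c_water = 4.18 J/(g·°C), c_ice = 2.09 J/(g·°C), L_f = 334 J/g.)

m_melted ≈ 140 g

Cooling the water to 0 °C releases 362×4.18×38.5 = 58257 J.
Warming the ice to 0 °C takes 295×2.09×18.4 = 11345 J, leaving 46912 J for melting.
To melt every bit of ice: 295×334 = 98530 J.
That's not enough to melt it all — equilibrium is at 0 °C with ice remaining.
m_melted×334 = 46912  ⇒  m_melted ≈ 140.5 g.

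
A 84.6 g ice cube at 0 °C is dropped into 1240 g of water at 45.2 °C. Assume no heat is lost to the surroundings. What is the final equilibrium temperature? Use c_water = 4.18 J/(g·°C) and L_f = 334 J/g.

Energy conservation, ΣQ = 0:
latent heat to melt: 84.6×334 = 28256
  warm the meltwater: 353.63 T
  water cools: 1240×4.18×(T − 45.2) = 5183.2(T − 45.2)
5536.8 T = 234281 − 28256 = 206024
T ≈ 37.21 °C — above 0 °C, consistent with complete melting.

T_f ≈ 37.2 °C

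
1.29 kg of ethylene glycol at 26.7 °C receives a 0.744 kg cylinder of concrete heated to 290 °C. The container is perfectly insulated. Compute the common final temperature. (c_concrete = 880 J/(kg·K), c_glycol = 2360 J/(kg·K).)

Let T be the final temperature. ΣQ_i = 0:
0.744×880×(T − 290) + 1.29×2360×(T − 26.7) = 0
654.72(T − 290) + 3044.4(T − 26.7) = 0
3699.1 T = 271154
T ≈ 73.30 °C

T_f ≈ 73.3 °C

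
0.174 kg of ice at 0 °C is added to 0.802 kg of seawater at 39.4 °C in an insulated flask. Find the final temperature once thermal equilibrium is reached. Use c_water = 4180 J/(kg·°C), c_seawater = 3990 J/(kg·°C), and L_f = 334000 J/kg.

T_f ≈ 17.3 °C

Let T be the final temperature. ΣQ_i = 0:
melt ice: 0.174×334000 = 58116; warm the meltwater: 727.32 T; seawater: 3200(T − 39.4)
3927.3 T = 126079 − 58116 = 67963
T ≈ 17.31 °C. Since T > 0 °C, the all-ice-melts assumption holds.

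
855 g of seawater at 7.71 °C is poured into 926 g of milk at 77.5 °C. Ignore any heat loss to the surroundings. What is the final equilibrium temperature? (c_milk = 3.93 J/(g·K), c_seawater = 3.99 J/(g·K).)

T_f ≈ 43.7 °C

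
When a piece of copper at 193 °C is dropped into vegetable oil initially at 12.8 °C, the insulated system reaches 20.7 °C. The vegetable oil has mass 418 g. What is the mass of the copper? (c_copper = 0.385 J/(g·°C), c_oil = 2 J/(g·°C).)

Conservation of energy gives ΣQ = 0:
m·0.385·(20.7 − 193) + 418·2·(20.7 − 12.8) = 0
-66.34 m = -6604.4
m = -6604.4/-66.34 ≈ 99.56 g

m ≈ 99.6 g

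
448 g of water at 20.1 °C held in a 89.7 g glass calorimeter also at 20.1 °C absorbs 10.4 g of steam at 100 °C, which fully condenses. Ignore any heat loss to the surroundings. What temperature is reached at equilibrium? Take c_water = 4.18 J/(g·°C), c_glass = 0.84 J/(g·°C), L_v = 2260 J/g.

Heat gained plus heat lost sum to zero:
condense steam: −10.4·2260 = −23504; condensate cools 100→T: 10.4·4.18·(T − 100) = 43.47(T − 100); original water: 1872.6(T − 20.1); cup: 75.35(T − 20.1)
1991.5 T = 23504 + 4347.2 + 39155 = 67006
T ≈ 33.65 °C, under the boiling point, so the assumption holds.

T_f ≈ 33.6 °C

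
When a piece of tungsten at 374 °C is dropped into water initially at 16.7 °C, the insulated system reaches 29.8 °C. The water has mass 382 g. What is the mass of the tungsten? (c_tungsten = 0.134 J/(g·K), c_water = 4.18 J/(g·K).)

Energy conservation, ΣQ = 0:
m·0.134·(29.8 − 374) + 382·4.18·(29.8 − 16.7) = 0
-46.12 m = -20918
m = -20918/-46.12 ≈ 453.5 g

m ≈ 454 g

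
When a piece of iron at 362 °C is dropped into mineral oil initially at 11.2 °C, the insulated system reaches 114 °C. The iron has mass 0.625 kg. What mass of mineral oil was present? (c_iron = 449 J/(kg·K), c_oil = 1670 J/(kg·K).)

|Q_iron| = |Q_oil|:
0.625·449·(362 − 114) = m·1670·(114 − 11.2)
171676 m = 69595  ⇒  m ≈ 0.4054 kg

m ≈ 0.405 kg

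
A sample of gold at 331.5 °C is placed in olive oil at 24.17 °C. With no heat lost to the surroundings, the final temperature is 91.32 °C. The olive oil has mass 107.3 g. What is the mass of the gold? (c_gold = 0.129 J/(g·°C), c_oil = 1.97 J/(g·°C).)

m ≈ 458 g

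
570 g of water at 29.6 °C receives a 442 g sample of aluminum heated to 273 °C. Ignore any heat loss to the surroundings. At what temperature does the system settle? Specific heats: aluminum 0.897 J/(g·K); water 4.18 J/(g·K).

Setting the total heat transfer to zero:
442×0.897×(T − 273) + 570×4.18×(T − 29.6) = 0
2779.1 T = 178762
T = 178762/2779.1 ≈ 64.32 °C

T_f ≈ 64.3 °C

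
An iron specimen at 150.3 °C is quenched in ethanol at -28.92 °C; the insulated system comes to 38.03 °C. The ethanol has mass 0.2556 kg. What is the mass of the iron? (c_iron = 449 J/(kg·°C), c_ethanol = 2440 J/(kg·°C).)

m ≈ 0.828 kg

Energy conservation, ΣQ = 0:
m×449×(38.03 − 150.3) + 0.2556×2440×(38.03 − (-28.92)) = 0
-50409 m = -41754
m = -41754/-50409 ≈ 0.8283 kg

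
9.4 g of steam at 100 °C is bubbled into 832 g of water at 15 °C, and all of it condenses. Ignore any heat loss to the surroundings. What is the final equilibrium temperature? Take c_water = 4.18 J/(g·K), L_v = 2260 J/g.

Sum of m c ΔT and latent-heat terms is zero:
steam→water at 100 °C releases m L_v = 9.4·2260 = 21244
  condensate cools 100→T: 9.4·4.18·(T − 100) = 39.29(T − 100)
  original water: 3477.8(T − 15)
3517.1 T = 21244 + 3929.2 + 52166 = 77340
T ≈ 21.99 °C, under the boiling point, so the assumption holds.

T_f ≈ 22.0 °C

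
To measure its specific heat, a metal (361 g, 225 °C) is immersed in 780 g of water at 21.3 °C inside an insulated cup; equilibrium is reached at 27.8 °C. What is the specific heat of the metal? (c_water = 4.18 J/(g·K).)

c ≈ 0.298 J/(g·K)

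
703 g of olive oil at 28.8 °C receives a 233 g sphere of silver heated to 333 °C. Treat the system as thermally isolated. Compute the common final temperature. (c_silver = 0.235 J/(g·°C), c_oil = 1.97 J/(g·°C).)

T_f = Σ m_i c_i T_i / Σ m_i c_i:
T_f = (54.75×333 + 1384.9×28.8) / (54.75 + 1384.9)
    = 58119 / 1439.7 ≈ 40.37 °C

T_f ≈ 40.4 °C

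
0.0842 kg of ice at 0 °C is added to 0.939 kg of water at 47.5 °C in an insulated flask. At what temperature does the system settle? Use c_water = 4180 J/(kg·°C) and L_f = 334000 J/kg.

Heat gained plus heat lost sum to zero:
melt ice: 0.0842×334000 = 28123
  warm the meltwater: 351.96 T
  water: 3925(T − 47.5)
4277 T = 186438 − 28123 = 158316
T ≈ 37.02 °C (positive, so assuming full melt was valid).

T_f ≈ 37.0 °C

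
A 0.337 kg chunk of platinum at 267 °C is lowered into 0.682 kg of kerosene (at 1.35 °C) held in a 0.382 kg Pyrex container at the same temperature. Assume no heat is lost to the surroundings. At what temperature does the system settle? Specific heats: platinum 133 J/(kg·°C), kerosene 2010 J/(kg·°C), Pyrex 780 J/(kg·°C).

T_f ≈ 8.3 °C

Taking heat into each body as positive, Σ m c ΔT = 0:
0.337*133*(T − 267) + 0.682*2010*(T − 1.35) + 0.382*780*(T − 1.35) = 0
44.82(T − 267) + 1370.8(T − 1.35) + 297.96(T − 1.35) = 0
(44.82 + 1370.8 + 297.96) T = 44.82*267 + 1370.8*1.35 + 297.96*1.35
T = 14220/1713.6 ≈ 8.30 °C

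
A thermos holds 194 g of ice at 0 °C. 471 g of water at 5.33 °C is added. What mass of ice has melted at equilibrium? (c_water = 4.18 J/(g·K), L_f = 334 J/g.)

Heat available from the water dropping to 0 °C: 471×4.18×5.33 = 10494 J.
Melting all 194 g of ice would need 194×334 = 64796 J.
10494 J < 64796 J, so only part of the ice melts and the system sits at 0 °C.
Mass melted = 10494/334 ≈ 31.42 g.

m_melted ≈ 31.4 g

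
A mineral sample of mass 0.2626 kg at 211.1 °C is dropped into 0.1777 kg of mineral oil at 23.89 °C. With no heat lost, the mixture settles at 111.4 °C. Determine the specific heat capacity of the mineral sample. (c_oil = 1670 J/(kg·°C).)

m_s c (T_s − T_f) = m_oil c_oil (T_f − T_0):
0.2626×c×(211.1 − 111.4) = 0.1777×1670×(111.4 − 23.89)
26.18 c = 25969  ⇒  c ≈ 991.9 J/(kg·°C)

c ≈ 992 J/(kg·°C)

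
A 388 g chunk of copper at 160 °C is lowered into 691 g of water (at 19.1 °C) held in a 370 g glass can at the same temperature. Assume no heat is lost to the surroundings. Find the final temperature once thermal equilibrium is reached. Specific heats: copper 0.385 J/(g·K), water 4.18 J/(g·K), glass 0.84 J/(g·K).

Setting the total heat transfer to zero:
388·0.385·(T − 160) + 691·4.18·(T − 19.1) + 370·0.84·(T − 19.1) = 0
149.38(T − 160) + 2888.4(T − 19.1) + 310.8(T − 19.1) = 0
(149.38 + 2888.4 + 310.8) T = 149.38·160 + 2888.4·19.1 + 310.8·19.1
T ≈ 25.39 °C

T_f ≈ 25.4 °C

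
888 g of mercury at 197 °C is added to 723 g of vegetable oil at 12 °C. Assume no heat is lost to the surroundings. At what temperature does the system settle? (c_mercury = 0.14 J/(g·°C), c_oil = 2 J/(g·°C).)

With ΣQ=0 the equilibrium temperature is the m·c-weighted mean:
T_f = (124.32·197 + 1446·12) / (124.32 + 1446)
    = 41843 / 1570.3 ≈ 26.65 °C

T_f ≈ 26.6 °C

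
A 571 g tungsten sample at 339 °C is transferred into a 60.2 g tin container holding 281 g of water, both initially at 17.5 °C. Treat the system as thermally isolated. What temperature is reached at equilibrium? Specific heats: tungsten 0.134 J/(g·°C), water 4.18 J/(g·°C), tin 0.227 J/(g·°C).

T_f ≈ 36.9 °C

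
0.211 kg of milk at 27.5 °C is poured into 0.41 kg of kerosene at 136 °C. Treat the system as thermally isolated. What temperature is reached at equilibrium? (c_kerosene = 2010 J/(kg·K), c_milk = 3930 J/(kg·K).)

T_f ≈ 81.6 °C

|Q_kerosene| = |Q_milk|:
0.41*2010*(136 − T) = 0.211*3930*(T − 27.5)
824.1(136 − T) = 829.23(T − 27.5)
1653.3 T = 134881  ⇒  T ≈ 81.58 °C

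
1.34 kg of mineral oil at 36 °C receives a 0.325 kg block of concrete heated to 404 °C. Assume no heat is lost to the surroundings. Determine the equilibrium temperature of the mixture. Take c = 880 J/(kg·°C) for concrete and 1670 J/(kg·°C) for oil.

T_f ≈ 77.7 °C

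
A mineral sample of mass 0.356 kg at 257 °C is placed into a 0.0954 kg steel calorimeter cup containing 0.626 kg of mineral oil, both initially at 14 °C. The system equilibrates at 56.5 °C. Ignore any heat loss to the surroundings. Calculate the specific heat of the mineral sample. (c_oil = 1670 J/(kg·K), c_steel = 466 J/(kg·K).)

c ≈ 649 J/(kg·K)

Net heat exchanged in the isolated system is zero:
0.356·c·(56.5 − 257) + 0.626·1670·(56.5 − 14) + 0.0954·466·(56.5 − 14) = 0
-71.38 c = -46320
c = -46320/-71.38 ≈ 648.9 J/(kg·K)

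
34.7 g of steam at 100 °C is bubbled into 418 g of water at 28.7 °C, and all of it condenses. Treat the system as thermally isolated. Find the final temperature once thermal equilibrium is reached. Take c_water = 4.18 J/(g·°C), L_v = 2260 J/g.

T_f ≈ 75.6 °C

Heat gained plus heat lost sum to zero:
latent heat released on condensation: 34.7·2260 = 78422; condensate cools 100→T: 34.7·4.18·(T − 100) = 145.05(T − 100); original water: 1747.2(T − 28.7)
1892.3 T = 78422 + 14505 + 50146 = 143072
T ≈ 75.61 °C (< 100 °C, so full condensation is consistent).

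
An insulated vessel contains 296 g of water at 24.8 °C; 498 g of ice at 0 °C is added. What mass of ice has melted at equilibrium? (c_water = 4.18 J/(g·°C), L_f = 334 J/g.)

Heat available from the water dropping to 0 °C: 296·4.18·24.8 = 30685 J.
To melt every bit of ice: 498·334 = 166332 J.
That's not enough to melt it all — equilibrium is at 0 °C with ice remaining.
m_melted·334 = 30685  ⇒  m_melted ≈ 91.87 g.

m_melted ≈ 91.9 g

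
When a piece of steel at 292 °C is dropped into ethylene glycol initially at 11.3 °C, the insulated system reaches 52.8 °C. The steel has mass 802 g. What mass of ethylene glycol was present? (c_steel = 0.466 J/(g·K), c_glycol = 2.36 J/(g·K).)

m ≈ 913 g

Net heat exchanged in the isolated system is zero:
802·0.466·(52.8 − 292) + m·2.36·(52.8 − 11.3) = 0
97.94 m = 89397
m = 89397/97.94 ≈ 912.8 g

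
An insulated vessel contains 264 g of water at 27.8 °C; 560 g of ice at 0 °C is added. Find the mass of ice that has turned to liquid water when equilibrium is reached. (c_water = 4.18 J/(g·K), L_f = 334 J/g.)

m_melted ≈ 91.8 g

Heat available from the water dropping to 0 °C: 264×4.18×27.8 = 30678 J.
To melt every bit of ice: 560×334 = 187040 J.
30678 J < 187040 J, so only part of the ice melts and the system sits at 0 °C.
m_melt = 30678 / L_f = 91.85 g.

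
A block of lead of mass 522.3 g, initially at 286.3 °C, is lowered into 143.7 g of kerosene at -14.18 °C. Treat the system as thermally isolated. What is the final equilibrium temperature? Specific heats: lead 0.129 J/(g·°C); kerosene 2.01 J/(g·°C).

Heat lost by the lead equals heat gained by the kerosene:
522.3·0.129·(286.3 − T) = 143.7·2.01·(T − (-14.18))
67.38(286.3 − T) = 288.84(T − (-14.18))
356.21 T = 15194  ⇒  T ≈ 42.65 °C

T_f ≈ 42.7 °C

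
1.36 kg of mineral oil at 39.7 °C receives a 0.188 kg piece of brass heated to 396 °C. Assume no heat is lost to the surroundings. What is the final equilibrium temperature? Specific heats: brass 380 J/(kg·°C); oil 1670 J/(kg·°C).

T_f ≈ 50.6 °C

T_f = Σ m_i c_i T_i / Σ m_i c_i:
T_f = (71.44·396 + 2271.2·39.7) / (71.44 + 2271.2)
    = 118457 / 2342.6 ≈ 50.57 °C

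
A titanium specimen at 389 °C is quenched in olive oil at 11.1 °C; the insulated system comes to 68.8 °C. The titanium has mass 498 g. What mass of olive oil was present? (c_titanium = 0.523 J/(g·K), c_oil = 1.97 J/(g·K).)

m ≈ 734 g

|Q_titanium| = |Q_oil|:
498×0.523×(389 − 68.8) = m×1.97×(68.8 − 11.1)
113.67 m = 83397  ⇒  m ≈ 733.7 g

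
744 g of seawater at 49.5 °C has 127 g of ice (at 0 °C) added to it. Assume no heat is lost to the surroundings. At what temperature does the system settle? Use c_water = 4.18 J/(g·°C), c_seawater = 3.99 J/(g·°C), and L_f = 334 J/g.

Let T be the final temperature. ΣQ_i = 0:
fusion: m_ice L_f = 127×334 = 42418
  meltwater 0→T: 127×4.18×T = 530.86 T
  seawater: 2968.6(T − 49.5)
3499.4 T = 146944 − 42418 = 104526
T ≈ 29.87 °C — above 0 °C, consistent with complete melting.

T_f ≈ 29.9 °C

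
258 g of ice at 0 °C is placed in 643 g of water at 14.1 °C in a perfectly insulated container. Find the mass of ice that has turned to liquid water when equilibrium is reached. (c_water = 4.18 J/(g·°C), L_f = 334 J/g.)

m_melted ≈ 113 g

Heat available from the water dropping to 0 °C: 643·4.18·14.1 = 37897 J.
Melting all 258 g of ice would need 258·334 = 86172 J.
That's not enough to melt it all — equilibrium is at 0 °C with ice remaining.
m_melt = 37897 / L_f = 113.5 g.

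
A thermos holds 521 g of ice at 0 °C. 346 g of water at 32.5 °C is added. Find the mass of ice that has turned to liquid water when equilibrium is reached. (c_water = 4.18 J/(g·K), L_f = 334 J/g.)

Heat available from the water dropping to 0 °C: 346×4.18×32.5 = 47004 J.
Melting all 521 g of ice would need 521×334 = 174014 J.
Since 47004 < 174014 J, not all the ice melts; equilibrium is at 0 °C.
m_melt = 47004 / L_f = 140.7 g.

m_melted ≈ 141 g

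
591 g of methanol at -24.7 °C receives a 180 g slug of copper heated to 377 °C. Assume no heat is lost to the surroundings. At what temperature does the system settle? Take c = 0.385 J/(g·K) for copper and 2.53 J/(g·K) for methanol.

T_f ≈ -6.9 °C

Energy conservation, ΣQ = 0:
180·0.385·(T − 377) + 591·2.53·(T − (-24.7)) = 0
69.3(T − 377) + 1495.2(T − (-24.7)) = 0
1564.5 T = -10806
T = -10806/1564.5 ≈ -6.91 °C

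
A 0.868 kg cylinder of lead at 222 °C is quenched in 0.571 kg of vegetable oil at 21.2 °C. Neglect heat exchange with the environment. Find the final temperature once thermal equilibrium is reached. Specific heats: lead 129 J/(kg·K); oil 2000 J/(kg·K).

T_f ≈ 39.1 °C

Net heat exchanged in the isolated system is zero:
0.868·129·(T − 222) + 0.571·2000·(T − 21.2) = 0
1254 T = 49068
T = 49068 / 1254 = 39.1 °C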